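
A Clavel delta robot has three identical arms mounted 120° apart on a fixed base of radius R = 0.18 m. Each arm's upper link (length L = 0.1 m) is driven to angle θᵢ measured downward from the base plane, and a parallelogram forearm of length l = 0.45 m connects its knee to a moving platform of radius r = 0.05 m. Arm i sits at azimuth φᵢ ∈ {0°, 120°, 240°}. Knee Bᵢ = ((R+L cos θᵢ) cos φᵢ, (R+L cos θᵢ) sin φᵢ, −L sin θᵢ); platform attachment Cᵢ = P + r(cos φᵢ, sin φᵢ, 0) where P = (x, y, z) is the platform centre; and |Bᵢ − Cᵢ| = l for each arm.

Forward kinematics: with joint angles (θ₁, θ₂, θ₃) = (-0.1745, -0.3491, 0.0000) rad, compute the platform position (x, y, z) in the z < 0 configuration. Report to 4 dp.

(0.0006, 0.0301, -0.3695)

O1 = (0.2285·cos0.0°, 0.2285·sin0.0°, 0.0174) = (0.2285, 0.0000, 0.0174)
O2 = (0.2240·cos120.0°, 0.2240·sin120.0°, 0.0342) = (-0.1120, 0.1940, 0.0342)
O3 = (0.2300·cos240.0°, 0.2300·sin240.0°, 0.0000) = (-0.1150, -0.1992, 0.0000)
|O₂|²−|O₁|² = -0.0012;  |O₃|²−|O₁|² = 0.0004
linear system: -0.6809x+0.3879y = -0.0012−0.0337z; -0.6870x+-0.3984y = 0.0004−-0.0347z
det = 0.5378;  x = 0.0006+-0.0001z,  y = -0.0020+-0.0870z
sphere 1 gives Az²+Bz+C=0 with A=1.0076, B=-0.0343, C=-0.1503;  B²−4AC=0.6068;  roots -0.3695, 0.4036;  negative root z = -0.3695
x = 0.0006, y = 0.0301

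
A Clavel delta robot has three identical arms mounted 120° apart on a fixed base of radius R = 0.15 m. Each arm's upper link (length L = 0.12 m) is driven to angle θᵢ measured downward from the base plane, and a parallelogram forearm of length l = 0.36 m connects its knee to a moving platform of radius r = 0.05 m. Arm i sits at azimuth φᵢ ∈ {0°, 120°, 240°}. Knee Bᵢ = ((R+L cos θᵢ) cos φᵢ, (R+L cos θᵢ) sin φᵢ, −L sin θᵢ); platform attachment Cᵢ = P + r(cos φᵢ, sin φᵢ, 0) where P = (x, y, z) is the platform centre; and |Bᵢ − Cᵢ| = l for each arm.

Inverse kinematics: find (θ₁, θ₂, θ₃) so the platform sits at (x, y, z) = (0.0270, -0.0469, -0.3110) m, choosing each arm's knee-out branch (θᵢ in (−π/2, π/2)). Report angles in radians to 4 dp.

rotate P by −φ1: (0.0270, -0.0469, -0.3110)
  A=0.0730, B=-0.3110, C=(l²−L²−A²−y'²−z²)/(2L)=0.0456
  γ=atan2(-0.3110,0.0730)=-1.3402;  ψ=arccos(0.1428)=1.4275;  θ1=γ+ψ≈0.0872
arm 2 (φ=120.0°): x'=-0.0541, y'=0.0001
  A=0.1541, B=-0.3110, C=(l²−L²−A²−y'²−z²)/(2L)=-0.0220
  √(A²+B²)=0.3471;  θ2 = -1.1107+1.6341 ≈ 0.5234
arm 3 (φ=240.0°): x'=0.0271, y'=0.0468
  A cos θ + B sin θ = C:  0.0729·cos θ + -0.3110·sin θ = 0.0457
  θ3 = atan2(B,A) + arccos(C/0.3194) = 0.0866

θ₁ = 0.0872, θ₂ = 0.5234, θ₃ = 0.0866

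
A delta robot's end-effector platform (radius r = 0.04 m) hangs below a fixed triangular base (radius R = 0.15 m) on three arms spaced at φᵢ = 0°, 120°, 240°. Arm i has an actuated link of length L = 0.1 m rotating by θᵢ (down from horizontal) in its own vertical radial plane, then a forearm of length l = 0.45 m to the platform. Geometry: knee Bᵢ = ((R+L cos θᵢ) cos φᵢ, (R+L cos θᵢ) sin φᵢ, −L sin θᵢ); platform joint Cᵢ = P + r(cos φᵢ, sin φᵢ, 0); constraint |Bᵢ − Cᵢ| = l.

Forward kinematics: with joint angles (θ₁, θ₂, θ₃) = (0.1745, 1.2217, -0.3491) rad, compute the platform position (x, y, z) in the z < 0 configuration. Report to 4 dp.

φ1=0.0°: virtual centre (0.2085, 0.0000, -0.0174), radius l
centre 2 = (0.1442·cos120.0°, 0.1442·sin120.0°, -0.0940) = (-0.0721, 0.1249, -0.0940)
φ3=240.0°: virtual centre (-0.1020, -0.1766, 0.0342), radius l
subtract pairs → two planes through P
plane₁₂: -0.5612x+0.2498y+-0.1532z = -0.0141
det = 0.3533;  x = 0.0148+-0.0803z,  y = -0.0233+0.4330z
into |P−centre ₁|² = l²: 1.1940z² + 0.0457z + -0.1642 = 0;  Δ = 0.7861;  z = -0.3904 or 0.3522 → z<0 root = -0.3904
x = 0.0462, y = -0.1923

(0.0462, -0.1923, -0.3904)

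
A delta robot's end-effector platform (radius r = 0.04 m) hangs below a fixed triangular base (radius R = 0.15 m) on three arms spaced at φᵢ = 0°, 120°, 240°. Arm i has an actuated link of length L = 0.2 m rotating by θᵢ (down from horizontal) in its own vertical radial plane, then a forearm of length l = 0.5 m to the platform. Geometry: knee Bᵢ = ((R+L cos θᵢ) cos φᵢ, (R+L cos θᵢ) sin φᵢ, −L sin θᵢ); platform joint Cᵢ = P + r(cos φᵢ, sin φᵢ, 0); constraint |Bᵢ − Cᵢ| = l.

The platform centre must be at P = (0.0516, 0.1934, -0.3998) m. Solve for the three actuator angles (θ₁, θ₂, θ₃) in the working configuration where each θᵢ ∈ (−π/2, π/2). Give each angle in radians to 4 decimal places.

rotate P by −φ1: (0.0516, 0.1934, -0.3998)
  A cos θ + B sin θ = C:  0.0584·cos θ + -0.3998·sin θ = 0.0234
  √(A²+B²)=0.4040;  θ1 = -1.4257+1.5129 ≈ 0.0872
arm 2 (φ=120.0°): x'=0.1417, y'=-0.1414
  e−x'=-0.0317;  (l²−L²−(e−x')²−y'²−z²)/2L = 0.0729
  √(A²+B²)=0.4011;  θ2 = -1.6499+1.3880 ≈ -0.2619
φ3=240.0° → target in arm frame (-0.1933, -0.0520)
  A=0.3033, B=-0.3998, C=(l²−L²−A²−y'²−z²)/(2L)=-0.1113
  θ3 = atan2(B,A) + arccos(C/0.5018) = 0.8727

θ₁ = 0.0872, θ₂ = -0.2619, θ₃ = 0.8727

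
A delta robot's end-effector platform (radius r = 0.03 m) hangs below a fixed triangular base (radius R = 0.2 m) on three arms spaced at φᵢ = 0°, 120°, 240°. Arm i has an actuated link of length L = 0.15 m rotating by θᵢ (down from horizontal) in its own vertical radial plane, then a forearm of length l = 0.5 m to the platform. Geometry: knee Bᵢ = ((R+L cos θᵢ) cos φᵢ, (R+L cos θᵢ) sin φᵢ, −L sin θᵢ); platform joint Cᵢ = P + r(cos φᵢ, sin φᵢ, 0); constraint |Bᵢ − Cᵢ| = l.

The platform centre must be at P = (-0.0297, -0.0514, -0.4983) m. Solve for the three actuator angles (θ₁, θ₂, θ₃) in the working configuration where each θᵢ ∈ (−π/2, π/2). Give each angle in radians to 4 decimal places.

θ₁ = 0.7853, θ₂ = 0.7851, θ₃ = 0.4360

arm 1 (φ=0.0°): x'=-0.0297, y'=-0.0514
  A=0.1997, B=-0.4983, C=(l²−L²−A²−y'²−z²)/(2L)=-0.2111
  √(A²+B²)=0.5368;  θ1 = -1.1896+1.9749 ≈ 0.7853
φ2=120.0° → target in arm frame (-0.0297, 0.0514)
  A=0.1997, B=-0.4983, C=(l²−L²−A²−y'²−z²)/(2L)=-0.2110
  γ=atan2(-0.4983,0.1997)=-1.1897;  ψ=arccos(-0.3931)=1.9748;  θ2=γ+ψ≈0.7851
φ3=240.0° → target in arm frame (0.0594, 0.0000)
  A cos θ + B sin θ = C:  0.1106·cos θ + -0.4983·sin θ = -0.1101
  θ3 = atan2(B,A) + arccos(C/0.5104) = 0.4360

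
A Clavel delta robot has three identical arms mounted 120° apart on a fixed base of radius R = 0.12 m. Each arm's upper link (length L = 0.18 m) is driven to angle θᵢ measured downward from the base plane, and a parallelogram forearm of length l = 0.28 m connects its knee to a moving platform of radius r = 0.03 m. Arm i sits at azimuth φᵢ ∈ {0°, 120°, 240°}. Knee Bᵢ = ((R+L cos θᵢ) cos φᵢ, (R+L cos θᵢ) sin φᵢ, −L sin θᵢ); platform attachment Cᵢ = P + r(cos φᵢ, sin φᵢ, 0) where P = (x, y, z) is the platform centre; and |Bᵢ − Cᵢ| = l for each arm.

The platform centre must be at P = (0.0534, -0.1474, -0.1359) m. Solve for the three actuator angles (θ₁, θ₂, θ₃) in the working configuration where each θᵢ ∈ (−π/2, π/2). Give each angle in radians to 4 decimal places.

rotate P by −φ1: (0.0534, -0.1474, -0.1359)
  e−x'=0.0366;  (l²−L²−(e−x')²−y'²−z²)/2L = 0.0124
  θ1 = atan2(B,A) + arccos(C/0.1407) = 0.1748
rotate P by −φ2: (-0.1544, 0.0275, -0.1359)
  e−x'=0.2444;  (l²−L²−(e−x')²−y'²−z²)/2L = -0.0915
  θ2 = atan2(B,A) + arccos(C/0.2796) = 1.3965
rotate P by −φ3: (0.1010, 0.1199, -0.1359)
  A cos θ + B sin θ = C:  -0.0110·cos θ + -0.1359·sin θ = 0.0362
  γ=atan2(-0.1359,-0.0110)=-1.6512;  ψ=arccos(0.2654)=1.3022;  θ3=γ+ψ≈-0.3490

θ₁ = 0.1748, θ₂ = 1.3965, θ₃ = -0.3490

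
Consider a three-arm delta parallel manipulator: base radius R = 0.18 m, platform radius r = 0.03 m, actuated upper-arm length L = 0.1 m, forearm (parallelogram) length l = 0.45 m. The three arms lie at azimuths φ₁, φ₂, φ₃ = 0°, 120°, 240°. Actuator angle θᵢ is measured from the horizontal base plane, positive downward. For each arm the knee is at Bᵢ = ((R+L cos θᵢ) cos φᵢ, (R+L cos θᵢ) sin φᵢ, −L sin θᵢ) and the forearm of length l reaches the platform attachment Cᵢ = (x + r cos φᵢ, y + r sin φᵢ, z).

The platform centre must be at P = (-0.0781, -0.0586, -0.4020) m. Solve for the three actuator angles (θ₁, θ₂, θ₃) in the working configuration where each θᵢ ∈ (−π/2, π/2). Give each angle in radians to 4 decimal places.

arm 1 (φ=0.0°): x'=-0.0781, y'=-0.0586
  e−x'=0.2281;  (l²−L²−(e−x')²−y'²−z²)/2L = -0.1228
  √(A²+B²)=0.4622;  θ1 = -1.0547+1.8398 ≈ 0.7851
φ2=120.0° → target in arm frame (-0.0117, 0.0969)
  A=0.1617, B=-0.4020, C=(l²−L²−A²−y'²−z²)/(2L)=-0.0232
  γ=atan2(-0.4020,0.1617)=-1.1884;  ψ=arccos(-0.0536)=1.6244;  θ2=γ+ψ≈0.4361
rotate P by −φ3: (0.0898, -0.0383, -0.4020)
  A=0.0602, B=-0.4020, C=(l²−L²−A²−y'²−z²)/(2L)=0.1290
  θ3 = atan2(B,A) + arccos(C/0.4065) = -0.1743

θ₁ = 0.7851, θ₂ = 0.4361, θ₃ = -0.1743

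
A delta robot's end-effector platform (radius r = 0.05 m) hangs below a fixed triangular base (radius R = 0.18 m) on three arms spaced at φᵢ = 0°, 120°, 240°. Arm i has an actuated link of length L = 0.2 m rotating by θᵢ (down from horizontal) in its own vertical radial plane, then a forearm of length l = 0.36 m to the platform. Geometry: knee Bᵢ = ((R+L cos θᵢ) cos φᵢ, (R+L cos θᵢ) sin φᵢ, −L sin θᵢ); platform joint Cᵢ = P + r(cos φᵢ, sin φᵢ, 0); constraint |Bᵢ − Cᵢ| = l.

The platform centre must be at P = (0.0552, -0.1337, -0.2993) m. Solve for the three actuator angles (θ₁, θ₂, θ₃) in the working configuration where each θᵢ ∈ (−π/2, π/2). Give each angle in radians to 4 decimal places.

θ₁ = 0.4361, θ₂ = 1.2216, θ₃ = 0.2622

rotate P by −φ1: (0.0552, -0.1337, -0.2993)
  A=0.0748, B=-0.2993, C=(l²−L²−A²−y'²−z²)/(2L)=-0.0586
  θ1 = atan2(B,A) + arccos(C/0.3085) = 0.4361
rotate P by −φ2: (-0.1434, 0.0190, -0.2993)
  e−x'=0.2734;  (l²−L²−(e−x')²−y'²−z²)/2L = -0.1877
  √(A²+B²)=0.4054;  θ2 = -0.8306+2.0522 ≈ 1.2216
rotate P by −φ3: (0.0882, 0.1147, -0.2993)
  A cos θ + B sin θ = C:  0.0418·cos θ + -0.2993·sin θ = -0.0372
  γ=atan2(-0.2993,0.0418)=-1.4320;  ψ=arccos(-0.1230)=1.6942;  θ3=γ+ψ≈0.2622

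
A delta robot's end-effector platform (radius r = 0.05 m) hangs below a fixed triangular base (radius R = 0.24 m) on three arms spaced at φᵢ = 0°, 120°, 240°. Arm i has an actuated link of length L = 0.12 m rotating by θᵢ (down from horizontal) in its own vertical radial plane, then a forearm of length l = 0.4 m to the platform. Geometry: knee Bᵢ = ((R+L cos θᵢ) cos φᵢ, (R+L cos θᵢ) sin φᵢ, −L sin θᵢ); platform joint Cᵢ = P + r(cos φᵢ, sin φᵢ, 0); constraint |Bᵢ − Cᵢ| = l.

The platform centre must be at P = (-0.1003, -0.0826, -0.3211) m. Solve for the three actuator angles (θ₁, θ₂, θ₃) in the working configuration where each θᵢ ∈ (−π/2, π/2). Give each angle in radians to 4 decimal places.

θ₁ = 1.2219, θ₂ = 0.7853, θ₃ = -0.2614

rotate P by −φ1: (-0.1003, -0.0826, -0.3211)
  A cos θ + B sin θ = C:  0.2903·cos θ + -0.3211·sin θ = -0.2025
  θ1 = atan2(B,A) + arccos(C/0.4329) = 1.2219
arm 2 (φ=120.0°): x'=-0.0214, y'=0.1282
  e−x'=0.2114;  (l²−L²−(e−x')²−y'²−z²)/2L = -0.0776
  θ2 = atan2(B,A) + arccos(C/0.3844) = 0.7853
rotate P by −φ3: (0.1217, -0.0456, -0.3211)
  A=0.0683, B=-0.3211, C=(l²−L²−A²−y'²−z²)/(2L)=0.1490
  γ=atan2(-0.3211,0.0683)=-1.3612;  ψ=arccos(0.4538)=1.0998;  θ3=γ+ψ≈-0.2614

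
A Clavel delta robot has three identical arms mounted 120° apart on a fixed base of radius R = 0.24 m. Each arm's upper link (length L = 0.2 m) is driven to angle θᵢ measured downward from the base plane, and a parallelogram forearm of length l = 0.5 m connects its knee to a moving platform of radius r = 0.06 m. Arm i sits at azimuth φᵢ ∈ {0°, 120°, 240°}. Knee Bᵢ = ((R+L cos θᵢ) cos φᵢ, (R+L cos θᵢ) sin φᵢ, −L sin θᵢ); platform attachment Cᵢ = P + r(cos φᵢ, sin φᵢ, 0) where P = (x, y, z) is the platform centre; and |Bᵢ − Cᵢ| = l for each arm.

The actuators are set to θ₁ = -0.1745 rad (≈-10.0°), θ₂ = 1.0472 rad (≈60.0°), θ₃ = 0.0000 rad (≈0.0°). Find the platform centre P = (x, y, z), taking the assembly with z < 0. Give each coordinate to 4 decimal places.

S1 = (0.3770·cos0.0°, 0.3770·sin0.0°, 0.0347) = (0.3770, 0.0000, 0.0347)
arm 2 at φ=120.0°: (R−r)+L cos θ2 = 0.2800;  S2 = (-0.1400, 0.2425, -0.1732)
φ3=240.0°: virtual centre (-0.1900, -0.3291, 0.0000), radius l
subtract pairs → two planes through P
plane₁₂: -1.0339x+0.4850y+-0.4159z = -0.0349
Cramer: x(z) = 0.0182-0.2498z;  y(z) = -0.0331+0.3249z
into |P−S₁|² = l²: 1.1680z² + 0.0883z + -0.1190 = 0;  Δ = 0.5638;  z = -0.3592 or 0.2837 → z<0 root = -0.3592
x = 0.1080, y = -0.1498

(0.1080, -0.1498, -0.3592)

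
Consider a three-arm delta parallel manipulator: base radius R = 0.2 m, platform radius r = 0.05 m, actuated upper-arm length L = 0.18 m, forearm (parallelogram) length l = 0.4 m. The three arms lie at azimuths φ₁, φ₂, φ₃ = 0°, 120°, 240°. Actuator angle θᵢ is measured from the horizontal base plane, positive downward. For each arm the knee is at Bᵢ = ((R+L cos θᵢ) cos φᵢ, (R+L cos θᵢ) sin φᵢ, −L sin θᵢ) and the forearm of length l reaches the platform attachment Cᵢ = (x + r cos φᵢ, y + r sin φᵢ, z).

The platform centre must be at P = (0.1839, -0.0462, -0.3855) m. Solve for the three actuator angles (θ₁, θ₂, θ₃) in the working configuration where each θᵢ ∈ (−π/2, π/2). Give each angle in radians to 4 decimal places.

arm 1 (φ=0.0°): x'=0.1839, y'=-0.0462
  A=-0.0339, B=-0.3855, C=(l²−L²−A²−y'²−z²)/(2L)=-0.0675
  γ=atan2(-0.3855,-0.0339)=-1.6585;  ψ=arccos(-0.1744)=1.7461;  θ1=γ+ψ≈0.0876
rotate P by −φ2: (-0.1320, -0.1362, -0.3855)
  A=0.2820, B=-0.3855, C=(l²−L²−A²−y'²−z²)/(2L)=-0.3307
  θ2 = atan2(B,A) + arccos(C/0.4776) = 1.3963
φ3=240.0° → target in arm frame (-0.0519, 0.1824)
  e−x'=0.2019;  (l²−L²−(e−x')²−y'²−z²)/2L = -0.2640
  √(A²+B²)=0.4352;  θ3 = -1.0883+2.2227 ≈ 1.1344

θ₁ = 0.0876, θ₂ = 1.3963, θ₃ = 1.1344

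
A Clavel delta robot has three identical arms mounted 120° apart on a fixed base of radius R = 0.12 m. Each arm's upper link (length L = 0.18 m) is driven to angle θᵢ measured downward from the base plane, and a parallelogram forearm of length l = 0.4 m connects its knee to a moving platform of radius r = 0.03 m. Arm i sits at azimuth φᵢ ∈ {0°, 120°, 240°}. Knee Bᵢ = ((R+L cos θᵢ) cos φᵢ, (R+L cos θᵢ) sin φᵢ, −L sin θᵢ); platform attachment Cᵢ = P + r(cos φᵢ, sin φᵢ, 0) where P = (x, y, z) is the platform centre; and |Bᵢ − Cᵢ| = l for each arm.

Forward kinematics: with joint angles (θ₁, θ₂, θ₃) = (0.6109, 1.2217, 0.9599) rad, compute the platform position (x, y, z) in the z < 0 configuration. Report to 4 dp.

(0.1020, -0.0542, -0.4757)

φ1=0.0°: virtual centre (0.2374, 0.0000, -0.1032), radius l
centre 2 = (0.1516·cos120.0°, 0.1516·sin120.0°, -0.1691) = (-0.0758, 0.1313, -0.1691)
centre 3 = (0.1932·cos240.0°, 0.1932·sin240.0°, -0.1474) = (-0.0966, -0.1674, -0.1474)
|centre ₂|²−|centre ₁|² = -0.0155;  |centre ₃|²−|centre ₁|² = -0.0080
linear system: -0.6265x+0.2625y = -0.0155−-0.1318z; -0.6681x+-0.3347y = -0.0080−-0.0884z
Cramer: x(z) = 0.0189-0.1748z;  y(z) = -0.0139+0.0849z
into |P−centre ₁|² = l²: 1.0378z² + 0.2806z + -0.1014 = 0;  Δ = 0.4995;  z = -0.4757 or 0.2053 → z<0 root = -0.4757
x = 0.1020, y = -0.0542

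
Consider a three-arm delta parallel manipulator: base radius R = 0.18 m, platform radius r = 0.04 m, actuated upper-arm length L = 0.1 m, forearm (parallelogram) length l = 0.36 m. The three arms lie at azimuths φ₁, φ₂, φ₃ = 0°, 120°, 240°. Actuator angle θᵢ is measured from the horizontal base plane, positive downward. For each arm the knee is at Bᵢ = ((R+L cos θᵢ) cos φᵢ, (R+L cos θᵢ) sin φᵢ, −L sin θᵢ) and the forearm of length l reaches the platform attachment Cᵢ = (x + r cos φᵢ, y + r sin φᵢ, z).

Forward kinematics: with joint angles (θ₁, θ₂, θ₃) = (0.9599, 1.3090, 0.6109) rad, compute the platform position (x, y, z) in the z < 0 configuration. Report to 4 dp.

(0.0009, -0.0674, -0.3760)

O1 = (0.1974·cos0.0°, 0.1974·sin0.0°, -0.0819) = (0.1974, 0.0000, -0.0819)
φ2=120.0°: virtual centre (-0.0829, 0.1437, -0.0966), radius l
φ3=240.0°: virtual centre (-0.1110, -0.1922, -0.0574), radius l
|O₂|²−|O₁|² = -0.0088;  |O₃|²−|O₁|² = 0.0069
[-0.5606 0.2873 -0.0294]·P = -0.0088;  [-0.6166 -0.3844 0.0491]·P = 0.0069
det = 0.3926;  x = 0.0036+0.0072z,  y = -0.0237+0.1162z
quadratic in z: (1.0136)z²+(0.1555)z+(-0.0848)=0, √Δ=0.6066 → z ∈ {-0.3760, 0.2225}; z = -0.3760 (taking z<0)
x = 0.0009, y = -0.0674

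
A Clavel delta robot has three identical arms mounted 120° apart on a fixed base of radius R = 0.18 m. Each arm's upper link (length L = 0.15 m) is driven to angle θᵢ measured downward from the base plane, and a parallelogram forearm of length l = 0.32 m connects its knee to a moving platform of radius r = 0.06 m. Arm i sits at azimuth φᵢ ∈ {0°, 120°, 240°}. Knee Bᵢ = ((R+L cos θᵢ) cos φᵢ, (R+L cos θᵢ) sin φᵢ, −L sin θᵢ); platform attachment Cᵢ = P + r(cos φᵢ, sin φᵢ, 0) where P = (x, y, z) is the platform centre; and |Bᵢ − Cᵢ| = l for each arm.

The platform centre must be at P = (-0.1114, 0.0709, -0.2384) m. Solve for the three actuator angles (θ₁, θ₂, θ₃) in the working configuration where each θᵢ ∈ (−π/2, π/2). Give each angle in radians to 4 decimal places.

θ₁ = 1.1347, θ₂ = -0.2615, θ₃ = 0.6110

arm 1 (φ=0.0°): x'=-0.1114, y'=0.0709
  e−x'=0.2314;  (l²−L²−(e−x')²−y'²−z²)/2L = -0.1184
  √(A²+B²)=0.3322;  θ1 = -0.8003+1.9350 ≈ 1.1347
φ2=120.0° → target in arm frame (0.1171, 0.0610)
  e−x'=0.0029;  (l²−L²−(e−x')²−y'²−z²)/2L = 0.0644
  γ=atan2(-0.2384,0.0029)=-1.5586;  ψ=arccos(0.2703)=1.2971;  θ2=γ+ψ≈-0.2615
φ3=240.0° → target in arm frame (-0.0057, -0.1319)
  e−x'=0.1257;  (l²−L²−(e−x')²−y'²−z²)/2L = -0.0338
  γ=atan2(-0.2384,0.1257)=-1.0856;  ψ=arccos(-0.1254)=1.6965;  θ3=γ+ψ≈0.6110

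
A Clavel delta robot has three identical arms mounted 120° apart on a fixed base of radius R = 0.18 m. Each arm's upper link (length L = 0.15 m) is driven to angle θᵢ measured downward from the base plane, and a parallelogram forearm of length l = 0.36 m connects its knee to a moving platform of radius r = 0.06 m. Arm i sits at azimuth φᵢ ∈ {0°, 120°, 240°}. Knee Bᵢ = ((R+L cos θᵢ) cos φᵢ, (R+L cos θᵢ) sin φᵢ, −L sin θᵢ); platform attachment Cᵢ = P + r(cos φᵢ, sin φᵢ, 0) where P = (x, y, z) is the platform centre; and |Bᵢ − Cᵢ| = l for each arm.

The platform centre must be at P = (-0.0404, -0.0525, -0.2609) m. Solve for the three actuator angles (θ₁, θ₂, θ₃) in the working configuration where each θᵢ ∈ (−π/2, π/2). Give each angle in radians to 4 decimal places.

θ₁ = 0.4362, θ₂ = 0.3491, θ₃ = -0.2618

φ1=0.0° → target in arm frame (-0.0404, -0.0525)
  A=0.1604, B=-0.2609, C=(l²−L²−A²−y'²−z²)/(2L)=0.0352
  √(A²+B²)=0.3063;  θ1 = -1.0196+1.4558 ≈ 0.4362
rotate P by −φ2: (-0.0253, 0.0612, -0.2609)
  e−x'=0.1453;  (l²−L²−(e−x')²−y'²−z²)/2L = 0.0473
  √(A²+B²)=0.2986;  θ2 = -1.0628+1.4119 ≈ 0.3491
arm 3 (φ=240.0°): x'=0.0657, y'=-0.0087
  e−x'=0.0543;  (l²−L²−(e−x')²−y'²−z²)/2L = 0.1200
  θ3 = atan2(B,A) + arccos(C/0.2665) = -0.2618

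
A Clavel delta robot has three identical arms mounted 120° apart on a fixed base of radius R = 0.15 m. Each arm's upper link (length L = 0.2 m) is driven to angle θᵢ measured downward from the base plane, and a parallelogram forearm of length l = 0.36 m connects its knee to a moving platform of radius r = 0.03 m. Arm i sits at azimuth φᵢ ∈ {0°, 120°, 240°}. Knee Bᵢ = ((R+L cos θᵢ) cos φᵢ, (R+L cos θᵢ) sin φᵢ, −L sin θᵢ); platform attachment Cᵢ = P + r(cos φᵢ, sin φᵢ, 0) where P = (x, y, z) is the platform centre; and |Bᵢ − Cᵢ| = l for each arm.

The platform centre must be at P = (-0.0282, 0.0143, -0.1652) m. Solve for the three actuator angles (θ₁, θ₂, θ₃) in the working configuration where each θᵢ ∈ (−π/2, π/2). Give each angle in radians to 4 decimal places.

θ₁ = 0.2620, θ₂ = -0.2624, θ₃ = -0.0001

rotate P by −φ1: (-0.0282, 0.0143, -0.1652)
  A=0.1482, B=-0.1652, C=(l²−L²−A²−y'²−z²)/(2L)=0.1004
  √(A²+B²)=0.2219;  θ1 = -0.8396+1.1016 ≈ 0.2620
arm 2 (φ=120.0°): x'=0.0265, y'=0.0173
  A cos θ + B sin θ = C:  0.0935·cos θ + -0.1652·sin θ = 0.1332
  θ2 = atan2(B,A) + arccos(C/0.1898) = -0.2624
rotate P by −φ3: (0.0017, -0.0316, -0.1652)
  A cos θ + B sin θ = C:  0.1183·cos θ + -0.1652·sin θ = 0.1183
  γ=atan2(-0.1652,0.1183)=-0.9494;  ψ=arccos(0.5823)=0.9493;  θ3=γ+ψ≈-0.0001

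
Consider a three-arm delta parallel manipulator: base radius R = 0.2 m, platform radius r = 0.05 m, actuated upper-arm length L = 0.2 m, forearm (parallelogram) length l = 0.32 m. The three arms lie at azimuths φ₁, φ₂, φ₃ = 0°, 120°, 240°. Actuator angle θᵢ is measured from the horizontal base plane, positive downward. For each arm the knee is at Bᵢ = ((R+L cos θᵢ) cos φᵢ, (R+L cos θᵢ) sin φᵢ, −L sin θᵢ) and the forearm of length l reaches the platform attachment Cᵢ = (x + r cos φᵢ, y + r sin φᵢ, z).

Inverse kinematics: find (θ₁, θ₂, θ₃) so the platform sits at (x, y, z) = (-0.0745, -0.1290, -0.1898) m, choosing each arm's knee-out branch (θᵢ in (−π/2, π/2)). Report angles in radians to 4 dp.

rotate P by −φ1: (-0.0745, -0.1290, -0.1898)
  e−x'=0.2245;  (l²−L²−(e−x')²−y'²−z²)/2L = -0.1017
  √(A²+B²)=0.2940;  θ1 = -0.7018+1.9239 ≈ 1.2221
arm 2 (φ=120.0°): x'=-0.0745, y'=0.1290
  A=0.2245, B=-0.1898, C=(l²−L²−A²−y'²−z²)/(2L)=-0.1016
  θ2 = atan2(B,A) + arccos(C/0.2940) = 1.2219
φ3=240.0° → target in arm frame (0.1490, 0.0000)
  e−x'=0.0010;  (l²−L²−(e−x')²−y'²−z²)/2L = 0.0659
  θ3 = atan2(B,A) + arccos(C/0.1898) = -0.3494

θ₁ = 1.2221, θ₂ = 1.2219, θ₃ = -0.3494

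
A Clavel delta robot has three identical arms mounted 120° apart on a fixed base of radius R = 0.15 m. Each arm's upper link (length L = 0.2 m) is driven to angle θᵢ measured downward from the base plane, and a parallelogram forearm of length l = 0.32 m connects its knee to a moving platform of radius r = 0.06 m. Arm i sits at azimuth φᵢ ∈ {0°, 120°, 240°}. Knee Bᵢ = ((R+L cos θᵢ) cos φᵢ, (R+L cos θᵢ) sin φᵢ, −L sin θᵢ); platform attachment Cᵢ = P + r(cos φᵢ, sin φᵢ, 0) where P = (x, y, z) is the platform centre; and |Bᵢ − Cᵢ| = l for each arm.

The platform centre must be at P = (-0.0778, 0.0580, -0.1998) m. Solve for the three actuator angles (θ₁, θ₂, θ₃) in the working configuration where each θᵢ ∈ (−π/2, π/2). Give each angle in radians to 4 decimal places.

rotate P by −φ1: (-0.0778, 0.0580, -0.1998)
  A=0.1678, B=-0.1998, C=(l²−L²−A²−y'²−z²)/(2L)=-0.0226
  γ=atan2(-0.1998,0.1678)=-0.8722;  ψ=arccos(-0.0866)=1.6575;  θ1=γ+ψ≈0.7853
rotate P by −φ2: (0.0891, 0.0384, -0.1998)
  A=0.0009, B=-0.1998, C=(l²−L²−A²−y'²−z²)/(2L)=0.0525
  √(A²+B²)=0.1998;  θ2 = -1.5664+1.3048 ≈ -0.2616
arm 3 (φ=240.0°): x'=-0.0113, y'=-0.0964
  e−x'=0.1013;  (l²−L²−(e−x')²−y'²−z²)/2L = 0.0073
  γ=atan2(-0.1998,0.1013)=-1.1014;  ψ=arccos(0.0326)=1.5382;  θ3=γ+ψ≈0.4367

θ₁ = 0.7853, θ₂ = -0.2616, θ₃ = 0.4367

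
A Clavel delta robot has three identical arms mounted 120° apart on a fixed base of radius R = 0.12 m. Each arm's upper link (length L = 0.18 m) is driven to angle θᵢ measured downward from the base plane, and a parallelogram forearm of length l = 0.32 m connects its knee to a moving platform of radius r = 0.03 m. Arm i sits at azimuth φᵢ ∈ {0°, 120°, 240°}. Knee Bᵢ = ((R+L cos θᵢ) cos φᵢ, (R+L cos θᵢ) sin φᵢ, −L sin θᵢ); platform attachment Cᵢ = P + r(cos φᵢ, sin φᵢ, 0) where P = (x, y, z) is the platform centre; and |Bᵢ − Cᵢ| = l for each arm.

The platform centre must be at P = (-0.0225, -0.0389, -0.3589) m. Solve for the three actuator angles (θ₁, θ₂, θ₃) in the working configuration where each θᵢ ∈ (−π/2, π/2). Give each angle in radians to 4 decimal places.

θ₁ = 0.8730, θ₂ = 0.8728, θ₃ = 0.6110

φ1=0.0° → target in arm frame (-0.0225, -0.0389)
  A cos θ + B sin θ = C:  0.1125·cos θ + -0.3589·sin θ = -0.2027
  θ1 = atan2(B,A) + arccos(C/0.3761) = 0.8730
arm 2 (φ=120.0°): x'=-0.0224, y'=0.0389
  A cos θ + B sin θ = C:  0.1124·cos θ + -0.3589·sin θ = -0.2027
  θ2 = atan2(B,A) + arccos(C/0.3761) = 0.8728
rotate P by −φ3: (0.0449, 0.0000, -0.3589)
  e−x'=0.0451;  (l²−L²−(e−x')²−y'²−z²)/2L = -0.1690
  √(A²+B²)=0.3617;  θ3 = -1.4459+2.0569 ≈ 0.6110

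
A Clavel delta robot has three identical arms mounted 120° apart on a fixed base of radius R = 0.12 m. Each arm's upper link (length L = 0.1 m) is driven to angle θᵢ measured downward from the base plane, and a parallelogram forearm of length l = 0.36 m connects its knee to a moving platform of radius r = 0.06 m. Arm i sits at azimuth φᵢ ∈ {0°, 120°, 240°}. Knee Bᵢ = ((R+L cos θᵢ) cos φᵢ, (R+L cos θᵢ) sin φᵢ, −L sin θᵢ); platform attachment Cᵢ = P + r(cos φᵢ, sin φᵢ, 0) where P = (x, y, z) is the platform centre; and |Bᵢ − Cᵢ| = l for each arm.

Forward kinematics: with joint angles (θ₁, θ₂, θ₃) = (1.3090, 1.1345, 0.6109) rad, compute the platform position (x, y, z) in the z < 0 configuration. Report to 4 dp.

(-0.0702, -0.0697, -0.4134)

centre 1 = (0.0859·cos0.0°, 0.0859·sin0.0°, -0.0966) = (0.0859, 0.0000, -0.0966)
arm 2 at φ=120.0°: e+L cos θ2 = 0.1023;  centre 2 = (-0.0511, 0.0886, -0.0906)
centre 3 = (0.1419·cos240.0°, 0.1419·sin240.0°, -0.0574) = (-0.0710, -0.1229, -0.0574)
subtract pairs → two planes through P
linear system: -0.2740x+0.1771y = 0.0020−0.0119z; -0.3137x+-0.2458y = 0.0067−0.0785z
det = 0.1229;  x = -0.0136+0.1369z,  y = -0.0100+0.1445z
sphere 1 gives Az²+Bz+C=0 with A=1.0396, B=0.1631, C=-0.1103;  B²−4AC=0.4851;  roots -0.4134, 0.2566;  negative root z = -0.4134
x = -0.0702, y = -0.0697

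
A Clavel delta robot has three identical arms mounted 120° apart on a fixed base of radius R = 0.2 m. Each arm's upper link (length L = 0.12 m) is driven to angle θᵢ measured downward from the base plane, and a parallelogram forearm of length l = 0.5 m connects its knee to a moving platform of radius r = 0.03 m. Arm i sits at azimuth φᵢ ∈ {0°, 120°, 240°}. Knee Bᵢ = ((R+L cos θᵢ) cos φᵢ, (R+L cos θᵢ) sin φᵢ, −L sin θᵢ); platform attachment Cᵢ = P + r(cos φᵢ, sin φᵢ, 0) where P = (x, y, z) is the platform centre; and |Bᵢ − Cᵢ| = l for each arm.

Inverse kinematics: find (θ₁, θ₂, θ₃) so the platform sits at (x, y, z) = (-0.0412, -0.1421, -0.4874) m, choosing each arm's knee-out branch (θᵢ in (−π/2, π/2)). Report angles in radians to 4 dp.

rotate P by −φ1: (-0.0412, -0.1421, -0.4874)
  A=0.2112, B=-0.4874, C=(l²−L²−A²−y'²−z²)/(2L)=-0.2782
  θ1 = atan2(B,A) + arccos(C/0.5312) = 0.9600
arm 2 (φ=120.0°): x'=-0.1025, y'=0.1067
  e−x'=0.2725;  (l²−L²−(e−x')²−y'²−z²)/2L = -0.3649
  θ2 = atan2(B,A) + arccos(C/0.5584) = 1.2220
rotate P by −φ3: (0.1437, 0.0354, -0.4874)
  e−x'=0.0263;  (l²−L²−(e−x')²−y'²−z²)/2L = -0.0163
  √(A²+B²)=0.4881;  θ3 = -1.5168+1.6041 ≈ 0.0873

θ₁ = 0.9600, θ₂ = 1.2220, θ₃ = 0.0873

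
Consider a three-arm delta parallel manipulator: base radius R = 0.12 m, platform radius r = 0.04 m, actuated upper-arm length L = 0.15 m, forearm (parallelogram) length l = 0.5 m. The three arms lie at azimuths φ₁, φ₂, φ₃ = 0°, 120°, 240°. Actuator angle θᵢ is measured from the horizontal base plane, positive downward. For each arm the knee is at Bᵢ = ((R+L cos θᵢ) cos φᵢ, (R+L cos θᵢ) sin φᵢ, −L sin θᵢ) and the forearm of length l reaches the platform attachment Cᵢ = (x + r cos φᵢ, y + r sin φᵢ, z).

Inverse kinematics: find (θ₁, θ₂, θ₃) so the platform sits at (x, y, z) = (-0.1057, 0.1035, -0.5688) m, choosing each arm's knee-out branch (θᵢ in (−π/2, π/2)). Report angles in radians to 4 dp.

arm 1 (φ=0.0°): x'=-0.1057, y'=0.1035
  A cos θ + B sin θ = C:  0.1857·cos θ + -0.5688·sin θ = -0.4708
  √(A²+B²)=0.5983;  θ1 = -1.2552+2.4764 ≈ 1.2211
φ2=120.0° → target in arm frame (0.1425, 0.0398)
  A=-0.0625, B=-0.5688, C=(l²−L²−A²−y'²−z²)/(2L)=-0.3384
  γ=atan2(-0.5688,-0.0625)=-1.6802;  ψ=arccos(-0.5914)=2.2036;  θ2=γ+ψ≈0.5234
rotate P by −φ3: (-0.0368, -0.1433, -0.5688)
  A=0.1168, B=-0.5688, C=(l²−L²−A²−y'²−z²)/(2L)=-0.4340
  θ3 = atan2(B,A) + arccos(C/0.5807) = 1.0467

θ₁ = 1.2211, θ₂ = 0.5234, θ₃ = 1.0467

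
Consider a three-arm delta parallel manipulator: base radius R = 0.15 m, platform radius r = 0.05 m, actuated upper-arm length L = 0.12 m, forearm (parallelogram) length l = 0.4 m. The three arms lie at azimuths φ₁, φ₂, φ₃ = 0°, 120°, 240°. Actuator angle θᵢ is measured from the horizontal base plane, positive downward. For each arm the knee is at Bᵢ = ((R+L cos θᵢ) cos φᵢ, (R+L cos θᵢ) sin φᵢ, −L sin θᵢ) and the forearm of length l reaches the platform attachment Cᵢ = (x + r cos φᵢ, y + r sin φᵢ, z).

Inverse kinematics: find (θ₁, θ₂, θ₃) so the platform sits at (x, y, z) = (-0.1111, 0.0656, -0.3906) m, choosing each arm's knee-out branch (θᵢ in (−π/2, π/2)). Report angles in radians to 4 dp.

φ1=0.0° → target in arm frame (-0.1111, 0.0656)
  A=0.2111, B=-0.3906, C=(l²−L²−A²−y'²−z²)/(2L)=-0.2326
  γ=atan2(-0.3906,0.2111)=-1.0753;  ψ=arccos(-0.5240)=2.1223;  θ1=γ+ψ≈1.0470
arm 2 (φ=120.0°): x'=0.1124, y'=0.0634
  A=-0.0124, B=-0.3906, C=(l²−L²−A²−y'²−z²)/(2L)=-0.0464
  θ2 = atan2(B,A) + arccos(C/0.3908) = 0.0874
φ3=240.0° → target in arm frame (-0.0013, -0.1290)
  A cos θ + B sin θ = C:  0.1013·cos θ + -0.3906·sin θ = -0.1411
  √(A²+B²)=0.4035;  θ3 = -1.3171+1.9281 ≈ 0.6109

θ₁ = 1.0470, θ₂ = 0.0874, θ₃ = 0.6109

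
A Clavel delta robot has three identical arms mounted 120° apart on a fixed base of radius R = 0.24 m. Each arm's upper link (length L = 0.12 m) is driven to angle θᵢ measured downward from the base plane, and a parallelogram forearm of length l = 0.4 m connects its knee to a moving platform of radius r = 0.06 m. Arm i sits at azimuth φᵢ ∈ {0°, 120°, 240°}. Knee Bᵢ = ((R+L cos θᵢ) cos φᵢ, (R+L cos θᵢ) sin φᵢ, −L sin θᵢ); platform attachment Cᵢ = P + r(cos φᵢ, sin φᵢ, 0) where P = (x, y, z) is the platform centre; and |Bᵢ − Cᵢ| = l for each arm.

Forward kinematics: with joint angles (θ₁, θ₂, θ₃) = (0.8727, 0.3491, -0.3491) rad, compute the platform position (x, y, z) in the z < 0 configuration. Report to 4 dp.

φ1=0.0°: virtual centre (0.2571, 0.0000, -0.0919), radius l
arm 2 at φ=120.0°: (R−r)+L cos θ2 = 0.2928;  O2 = (-0.1464, 0.2535, -0.0410)
φ3=240.0°: virtual centre (-0.1464, -0.2535, 0.0410), radius l
eliminate P² terms by subtracting sphere 1 from 2 and 3
linear system: -0.8070x+0.5071y = 0.0128−0.1018z; -0.8070x+-0.5071y = 0.0128−0.2659z
Cramer: x(z) = -0.0159+0.2278z;  y(z) = 0.0000+0.1619z
sphere 1 gives Az²+Bz+C=0 with A=1.0781, B=0.0595, C=-0.0770;  B²−4AC=0.3356;  roots -0.2963, 0.2411;  negative root z = -0.2963
x = -0.0834, y = -0.0480

(-0.0834, -0.0480, -0.2963)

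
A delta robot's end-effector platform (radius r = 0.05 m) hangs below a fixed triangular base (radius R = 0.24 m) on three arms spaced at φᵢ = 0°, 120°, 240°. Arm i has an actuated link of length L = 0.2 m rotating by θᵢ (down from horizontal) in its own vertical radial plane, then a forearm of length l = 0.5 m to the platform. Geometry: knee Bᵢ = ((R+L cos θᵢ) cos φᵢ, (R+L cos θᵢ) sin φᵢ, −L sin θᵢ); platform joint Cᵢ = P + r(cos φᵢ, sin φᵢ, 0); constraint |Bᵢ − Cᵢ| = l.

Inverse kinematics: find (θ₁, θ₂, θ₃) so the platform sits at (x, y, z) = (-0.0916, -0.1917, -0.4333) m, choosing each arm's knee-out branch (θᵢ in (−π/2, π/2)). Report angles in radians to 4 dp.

rotate P by −φ1: (-0.0916, -0.1917, -0.4333)
  e−x'=0.2816;  (l²−L²−(e−x')²−y'²−z²)/2L = -0.2345
  θ1 = atan2(B,A) + arccos(C/0.5168) = 1.0473
arm 2 (φ=120.0°): x'=-0.1202, y'=0.1752
  e−x'=0.3102;  (l²−L²−(e−x')²−y'²−z²)/2L = -0.2617
  θ2 = atan2(B,A) + arccos(C/0.5329) = 1.1346
arm 3 (φ=240.0°): x'=0.2118, y'=0.0165
  A=-0.0218, B=-0.4333, C=(l²−L²−A²−y'²−z²)/(2L)=0.0538
  √(A²+B²)=0.4338;  θ3 = -1.6211+1.4466 ≈ -0.1745

θ₁ = 1.0473, θ₂ = 1.1346, θ₃ = -0.1745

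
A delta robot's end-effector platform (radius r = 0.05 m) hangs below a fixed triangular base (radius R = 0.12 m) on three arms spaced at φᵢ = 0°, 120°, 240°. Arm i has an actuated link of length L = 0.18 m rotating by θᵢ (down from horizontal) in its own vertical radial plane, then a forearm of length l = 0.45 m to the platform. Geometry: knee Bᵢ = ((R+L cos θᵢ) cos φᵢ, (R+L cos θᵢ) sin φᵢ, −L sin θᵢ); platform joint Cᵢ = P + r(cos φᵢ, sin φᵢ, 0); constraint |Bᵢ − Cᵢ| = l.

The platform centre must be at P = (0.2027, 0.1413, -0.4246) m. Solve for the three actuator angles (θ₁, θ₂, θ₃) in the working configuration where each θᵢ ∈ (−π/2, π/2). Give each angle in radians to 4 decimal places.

rotate P by −φ1: (0.2027, 0.1413, -0.4246)
  A=-0.1327, B=-0.4246, C=(l²−L²−A²−y'²−z²)/(2L)=-0.1327
  γ=atan2(-0.4246,-0.1327)=-1.8737;  ψ=arccos(-0.2982)=1.8736;  θ1=γ+ψ≈-0.0001
φ2=120.0° → target in arm frame (0.0210, -0.2462)
  e−x'=0.0490;  (l²−L²−(e−x')²−y'²−z²)/2L = -0.2033
  √(A²+B²)=0.4274;  θ2 = -1.4559+2.0666 ≈ 0.6106
arm 3 (φ=240.0°): x'=-0.2237, y'=0.1049
  e−x'=0.2937;  (l²−L²−(e−x')²−y'²−z²)/2L = -0.2985
  θ3 = atan2(B,A) + arccos(C/0.5163) = 1.2216

θ₁ = -0.0001, θ₂ = 0.6106, θ₃ = 1.2216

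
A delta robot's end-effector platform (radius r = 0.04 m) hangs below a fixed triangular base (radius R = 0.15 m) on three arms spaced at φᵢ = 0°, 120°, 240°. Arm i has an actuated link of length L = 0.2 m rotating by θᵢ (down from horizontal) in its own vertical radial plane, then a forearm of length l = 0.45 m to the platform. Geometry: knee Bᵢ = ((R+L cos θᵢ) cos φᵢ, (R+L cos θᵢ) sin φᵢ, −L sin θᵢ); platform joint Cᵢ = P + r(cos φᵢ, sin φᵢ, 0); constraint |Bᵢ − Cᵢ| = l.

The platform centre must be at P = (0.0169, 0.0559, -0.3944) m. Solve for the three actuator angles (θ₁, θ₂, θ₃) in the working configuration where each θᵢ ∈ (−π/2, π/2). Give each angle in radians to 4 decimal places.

θ₁ = 0.2617, θ₂ = 0.1743, θ₃ = 0.5236

φ1=0.0° → target in arm frame (0.0169, 0.0559)
  e−x'=0.0931;  (l²−L²−(e−x')²−y'²−z²)/2L = -0.0121
  θ1 = atan2(B,A) + arccos(C/0.4052) = 0.2617
arm 2 (φ=120.0°): x'=0.0400, y'=-0.0426
  A=0.0700, B=-0.3944, C=(l²−L²−A²−y'²−z²)/(2L)=0.0006
  γ=atan2(-0.3944,0.0700)=-1.3950;  ψ=arccos(0.0014)=1.5694;  θ2=γ+ψ≈0.1743
arm 3 (φ=240.0°): x'=-0.0569, y'=-0.0133
  A cos θ + B sin θ = C:  0.1669·cos θ + -0.3944·sin θ = -0.0527
  θ3 = atan2(B,A) + arccos(C/0.4282) = 0.5236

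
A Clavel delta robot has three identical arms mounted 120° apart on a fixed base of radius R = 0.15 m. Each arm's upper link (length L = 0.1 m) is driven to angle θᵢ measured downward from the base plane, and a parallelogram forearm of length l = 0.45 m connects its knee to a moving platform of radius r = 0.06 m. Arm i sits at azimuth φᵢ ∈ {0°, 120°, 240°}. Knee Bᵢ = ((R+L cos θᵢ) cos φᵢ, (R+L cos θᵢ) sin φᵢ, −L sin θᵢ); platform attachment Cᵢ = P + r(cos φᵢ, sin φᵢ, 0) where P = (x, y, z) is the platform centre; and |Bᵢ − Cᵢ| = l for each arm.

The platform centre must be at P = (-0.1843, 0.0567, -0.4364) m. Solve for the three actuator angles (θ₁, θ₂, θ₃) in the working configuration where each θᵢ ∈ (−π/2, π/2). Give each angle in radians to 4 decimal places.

arm 1 (φ=0.0°): x'=-0.1843, y'=0.0567
  e−x'=0.2743;  (l²−L²−(e−x')²−y'²−z²)/2L = -0.3820
  √(A²+B²)=0.5154;  θ1 = -1.0096+2.4055 ≈ 1.3959
arm 2 (φ=120.0°): x'=0.1413, y'=0.1313
  A=-0.0513, B=-0.4364, C=(l²−L²−A²−y'²−z²)/(2L)=-0.0890
  √(A²+B²)=0.4394;  θ2 = -1.6877+1.7748 ≈ 0.0871
arm 3 (φ=240.0°): x'=0.0430, y'=-0.1880
  A=0.0470, B=-0.4364, C=(l²−L²−A²−y'²−z²)/(2L)=-0.1774
  θ3 = atan2(B,A) + arccos(C/0.4389) = 0.5232

θ₁ = 1.3959, θ₂ = 0.0871, θ₃ = 0.5232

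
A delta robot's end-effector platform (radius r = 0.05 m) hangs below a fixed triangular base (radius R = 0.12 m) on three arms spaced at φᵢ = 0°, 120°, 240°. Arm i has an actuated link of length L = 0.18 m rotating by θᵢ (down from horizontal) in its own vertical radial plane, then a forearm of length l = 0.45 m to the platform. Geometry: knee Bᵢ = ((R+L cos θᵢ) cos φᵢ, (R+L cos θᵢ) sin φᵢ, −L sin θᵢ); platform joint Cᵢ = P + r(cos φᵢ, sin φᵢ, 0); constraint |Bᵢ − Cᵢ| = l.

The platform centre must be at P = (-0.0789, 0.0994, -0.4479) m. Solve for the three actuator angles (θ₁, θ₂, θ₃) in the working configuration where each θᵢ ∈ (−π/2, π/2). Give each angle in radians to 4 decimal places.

θ₁ = 0.6980, θ₂ = 0.0871, θ₃ = 0.6106

arm 1 (φ=0.0°): x'=-0.0789, y'=0.0994
  e−x'=0.1489;  (l²−L²−(e−x')²−y'²−z²)/2L = -0.1738
  γ=atan2(-0.4479,0.1489)=-1.2498;  ψ=arccos(-0.3682)=1.9479;  θ1=γ+ψ≈0.6980
φ2=120.0° → target in arm frame (0.1255, 0.0186)
  A cos θ + B sin θ = C:  -0.0555·cos θ + -0.4479·sin θ = -0.0943
  √(A²+B²)=0.4513;  θ2 = -1.6942+1.7813 ≈ 0.0871
arm 3 (φ=240.0°): x'=-0.0466, y'=-0.1180
  A=0.1166, B=-0.4479, C=(l²−L²−A²−y'²−z²)/(2L)=-0.1612
  √(A²+B²)=0.4628;  θ3 = -1.3161+1.9266 ≈ 0.6106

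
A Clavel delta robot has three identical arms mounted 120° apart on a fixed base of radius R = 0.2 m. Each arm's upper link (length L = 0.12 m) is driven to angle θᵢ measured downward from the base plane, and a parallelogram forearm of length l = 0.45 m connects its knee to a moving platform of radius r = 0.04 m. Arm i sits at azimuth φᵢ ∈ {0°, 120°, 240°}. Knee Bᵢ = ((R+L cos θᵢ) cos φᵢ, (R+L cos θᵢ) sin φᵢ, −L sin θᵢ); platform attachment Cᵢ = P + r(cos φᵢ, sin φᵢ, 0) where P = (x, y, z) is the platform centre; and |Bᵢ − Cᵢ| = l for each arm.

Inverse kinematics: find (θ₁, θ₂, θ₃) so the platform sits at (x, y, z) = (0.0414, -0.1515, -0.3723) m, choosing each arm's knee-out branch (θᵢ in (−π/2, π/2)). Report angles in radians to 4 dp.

arm 1 (φ=0.0°): x'=0.0414, y'=-0.1515
  A=0.1186, B=-0.3723, C=(l²−L²−A²−y'²−z²)/(2L)=0.0520
  θ1 = atan2(B,A) + arccos(C/0.3907) = 0.1750
rotate P by −φ2: (-0.1519, 0.0399, -0.3723)
  e−x'=0.3119;  (l²−L²−(e−x')²−y'²−z²)/2L = -0.2058
  √(A²+B²)=0.4857;  θ2 = -0.8734+2.0083 ≈ 1.1348
arm 3 (φ=240.0°): x'=0.1105, y'=0.1116
  A cos θ + B sin θ = C:  0.0495·cos θ + -0.3723·sin θ = 0.1441
  θ3 = atan2(B,A) + arccos(C/0.3756) = -0.2616

θ₁ = 0.1750, θ₂ = 1.1348, θ₃ = -0.2616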